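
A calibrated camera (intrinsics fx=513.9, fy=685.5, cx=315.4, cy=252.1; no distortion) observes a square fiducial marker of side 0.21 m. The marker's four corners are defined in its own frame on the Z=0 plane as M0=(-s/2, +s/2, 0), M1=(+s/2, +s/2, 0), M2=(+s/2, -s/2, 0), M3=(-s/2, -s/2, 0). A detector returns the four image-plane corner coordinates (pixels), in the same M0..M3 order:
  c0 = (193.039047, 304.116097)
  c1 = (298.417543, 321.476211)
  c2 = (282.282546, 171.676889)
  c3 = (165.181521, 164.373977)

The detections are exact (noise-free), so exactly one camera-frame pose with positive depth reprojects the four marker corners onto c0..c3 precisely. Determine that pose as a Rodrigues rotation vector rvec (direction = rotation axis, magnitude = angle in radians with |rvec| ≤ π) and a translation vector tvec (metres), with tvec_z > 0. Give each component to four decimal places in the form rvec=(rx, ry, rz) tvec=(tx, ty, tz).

Intrinsics K: fx=513.9, fy=685.5, cx=315.4, cy=252.1
Marker side s = 0.21 m; corners in marker frame (Z=0):
  M0 = (-0.1050, +0.1050, 0)
  M1 = (+0.1050, +0.1050, 0)
  M2 = (+0.1050, -0.1050, 0)
  M3 = (-0.1050, -0.1050, 0)
Detected image corners:
  c0 = (193.039047, 304.116097) px
  c1 = (298.417543, 321.476211) px
  c2 = (282.282546, 171.676889) px
  c3 = (165.181521, 164.373977) px
Planar DLT: solve 8×8 A·h = b for H (H[2,2]=1):
  H  [+438.83597 +241.28375 +233.17746]
  H  [-31.17264 +827.13262 +244.54985]
  H  [-0.37995 +0.57694 +1.00000]
B = K⁻¹H; ‖b₁‖=1.155460, ‖b₂‖=1.155460; λ = 2/(‖b₁‖+‖b₂‖) = 0.865456, sign → tz>0 ⇒ λ=+0.865456
r₁ = λ·B[:,0] = (+0.94086,+0.08158,-0.32883); r₂ = λ·B[:,1] = (+0.09989,+0.86064,+0.49932)
r₃ = r₁×r₂ = (+0.32374,-0.50264,+0.80159); SVD([r₁ r₂ r₃]) → R = UVᵀ:
  R  [+0.94086 +0.09989 +0.32374]
  R  [+0.08158 +0.86064 -0.50264]
  R  [-0.32883 +0.49932 +0.80159]
t = (-0.13847, -0.00953, +0.86546) m
tr R = 2.603090; θ = arccos((tr R − 1)/2) = 0.640922 rad = 36.722°
axis k = ((R−Rᵀ)₃₂, (R−Rᵀ)₁₃, (R−Rᵀ)₂₁) / (2 sinθ) = (+0.837849, +0.545688, -0.015317)
rvec = θ·k = (+0.536995, +0.349743, -0.009817)

rvec=(0.5370, 0.3497, -0.0098) tvec=(-0.1385, -0.0095, 0.8655)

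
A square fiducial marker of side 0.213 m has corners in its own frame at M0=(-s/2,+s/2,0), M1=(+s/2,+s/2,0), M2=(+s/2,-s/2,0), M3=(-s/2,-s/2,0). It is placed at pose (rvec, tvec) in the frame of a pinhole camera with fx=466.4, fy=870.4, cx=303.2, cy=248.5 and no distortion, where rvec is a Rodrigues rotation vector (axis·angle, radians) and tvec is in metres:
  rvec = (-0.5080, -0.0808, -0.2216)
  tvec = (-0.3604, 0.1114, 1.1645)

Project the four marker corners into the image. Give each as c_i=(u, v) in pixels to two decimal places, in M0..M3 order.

Intrinsics K: fx=466.4, fy=870.4, cx=303.2, cy=248.5
Marker side s = 0.213 m; corners in marker frame (Z=0):
  M0 = (-0.1065, +0.1065, 0)
  M1 = (+0.1065, +0.1065, 0)
  M2 = (+0.1065, -0.1065, 0)
  M3 = (-0.1065, -0.1065, 0)
rvec = (-0.5080, -0.0808, -0.2216), |rvec| = θ = 0.56009 rad = 32.091°
Rodrigues: sinθ=0.53126, 1−cosθ=0.15279; R = I + sinθ·[k]× + (1−cosθ)·[k]×²:
    [+0.97290 +0.23019 -0.02181]
    [-0.19020 +0.85039 +0.49057]
    [+0.13147 -0.47313 +0.87113]
t = (-0.3604, 0.1114, 1.1645) m
M0: Pc = R·M0+t = (-0.43950, +0.22222, +1.10011); u = 466.4·(-0.43950)/1.10011 + 303.2 = 116.8709, v = 870.4·(+0.22222)/1.10011 + 248.5 = 424.3213
M1: Pc = R·M1+t = (-0.23227, +0.18171, +1.12811); u = 466.4·(-0.23227)/1.12811 + 303.2 = 207.1713, v = 870.4·(+0.18171)/1.12811 + 248.5 = 388.6989
M2: Pc = R·M2+t = (-0.28130, +0.00058, +1.22889); u = 466.4·(-0.28130)/1.22889 + 303.2 = 196.4381, v = 870.4·(+0.00058)/1.22889 + 248.5 = 248.9088
M3: Pc = R·M3+t = (-0.48853, +0.04109, +1.20089); u = 466.4·(-0.48853)/1.20089 + 303.2 = 113.4653, v = 870.4·(+0.04109)/1.20089 + 248.5 = 278.2821

c0=(116.87, 424.32) c1=(207.17, 388.70) c2=(196.44, 248.91) c3=(113.47, 278.28)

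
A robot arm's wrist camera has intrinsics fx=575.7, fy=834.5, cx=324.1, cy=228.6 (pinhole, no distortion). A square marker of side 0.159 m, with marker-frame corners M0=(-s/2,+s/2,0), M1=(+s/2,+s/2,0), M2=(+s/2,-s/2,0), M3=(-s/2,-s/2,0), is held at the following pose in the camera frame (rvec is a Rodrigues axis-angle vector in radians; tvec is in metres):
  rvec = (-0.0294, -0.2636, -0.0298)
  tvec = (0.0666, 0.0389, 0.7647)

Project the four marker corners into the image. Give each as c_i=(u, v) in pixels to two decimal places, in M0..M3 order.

Intrinsics K: fx=575.7, fy=834.5, cx=324.1, cy=228.6
Marker side s = 0.159 m; corners in marker frame (Z=0):
  M0 = (-0.0795, +0.0795, 0)
  M1 = (+0.0795, +0.0795, 0)
  M2 = (+0.0795, -0.0795, 0)
  M3 = (-0.0795, -0.0795, 0)
rvec = (-0.0294, -0.2636, -0.0298), |rvec| = θ = 0.26690 rad = 15.292°
Rodrigues: sinθ=0.26375, 1−cosθ=0.03541; R = I + sinθ·[k]× + (1−cosθ)·[k]×²:
    [+0.96502 +0.03330 -0.26005]
    [-0.02560 +0.99913 +0.03296]
    [+0.26092 -0.02515 +0.96503]
t = (0.0666, 0.0389, 0.7647) m
M0: Pc = R·M0+t = (-0.00747, +0.12037, +0.74196); u = 575.7·(-0.00747)/0.74196 + 324.1 = 318.3024, v = 834.5·(+0.12037)/0.74196 + 228.6 = 363.9784
M1: Pc = R·M1+t = (+0.14597, +0.11630, +0.78344); u = 575.7·(+0.14597)/0.78344 + 324.1 = 431.3610, v = 834.5·(+0.11630)/0.78344 + 228.6 = 352.4748
M2: Pc = R·M2+t = (+0.14067, -0.04257, +0.78744); u = 575.7·(+0.14067)/0.78744 + 324.1 = 426.9454, v = 834.5·(-0.04257)/0.78744 + 228.6 = 183.4907
M3: Pc = R·M3+t = (-0.01277, -0.03850, +0.74596); u = 575.7·(-0.01277)/0.74596 + 324.1 = 314.2473, v = 834.5·(-0.03850)/0.74596 + 228.6 = 185.5347

c0=(318.30, 363.98) c1=(431.36, 352.47) c2=(426.95, 183.49) c3=(314.25, 185.53)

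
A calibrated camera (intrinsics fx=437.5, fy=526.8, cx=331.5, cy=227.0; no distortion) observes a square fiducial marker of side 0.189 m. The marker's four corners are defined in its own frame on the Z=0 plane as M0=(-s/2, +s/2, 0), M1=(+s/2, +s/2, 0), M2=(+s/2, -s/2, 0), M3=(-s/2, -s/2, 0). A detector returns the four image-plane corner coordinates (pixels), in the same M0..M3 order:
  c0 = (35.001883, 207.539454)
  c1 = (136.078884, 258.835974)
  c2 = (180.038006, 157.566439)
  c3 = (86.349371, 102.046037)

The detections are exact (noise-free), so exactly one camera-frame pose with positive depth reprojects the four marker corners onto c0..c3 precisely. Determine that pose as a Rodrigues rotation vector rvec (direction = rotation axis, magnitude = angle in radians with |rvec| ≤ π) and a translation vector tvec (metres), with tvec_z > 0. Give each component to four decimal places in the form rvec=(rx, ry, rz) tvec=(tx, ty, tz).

rvec=(-0.1377, -0.3339, 0.4319) tvec=(-0.4278, -0.0740, 0.8506)

Intrinsics K: fx=437.5, fy=526.8, cx=331.5, cy=227.0
Marker side s = 0.189 m; corners in marker frame (Z=0):
  M0 = (-0.0945, +0.0945, 0)
  M1 = (+0.0945, +0.0945, 0)
  M2 = (+0.0945, -0.0945, 0)
  M3 = (-0.0945, -0.0945, 0)
Detected image corners:
  c0 = (35.001883, 207.539454) px
  c1 = (136.078884, 258.835974) px
  c2 = (180.038006, 157.566439) px
  c3 = (86.349371, 102.046037) px
Planar DLT: solve 8×8 A·h = b for H (H[2,2]=1):
  H  [+551.79292 -277.31832 +111.45404]
  H  [+344.19578 +503.80447 +181.19743]
  H  [+0.33809 -0.23598 +1.00000]
B = K⁻¹H; ‖b₁‖=1.175673, ‖b₂‖=1.175674; λ = 2/(‖b₁‖+‖b₂‖) = 0.850576, sign → tz>0 ⇒ λ=+0.850576
r₁ = λ·B[:,0] = (+0.85489,+0.43183,+0.28757); r₂ = λ·B[:,1] = (-0.38706,+0.89994,-0.20072)
r₃ = r₁×r₂ = (-0.34547,+0.06029,+0.93649); SVD([r₁ r₂ r₃]) → R = UVᵀ:
  R  [+0.85489 -0.38706 -0.34547]
  R  [+0.43183 +0.89994 +0.06029]
  R  [+0.28757 -0.20072 +0.93649]
t = (-0.42781, -0.07395, +0.85058) m
tr R = 2.691315; θ = arccos((tr R − 1)/2) = 0.563000 rad = 32.258°
axis k = ((R−Rᵀ)₃₂, (R−Rᵀ)₁₃, (R−Rᵀ)₂₁) / (2 sinθ) = (-0.244516, -0.593042, +0.767146)
rvec = θ·k = (-0.137663, -0.333883, +0.431903)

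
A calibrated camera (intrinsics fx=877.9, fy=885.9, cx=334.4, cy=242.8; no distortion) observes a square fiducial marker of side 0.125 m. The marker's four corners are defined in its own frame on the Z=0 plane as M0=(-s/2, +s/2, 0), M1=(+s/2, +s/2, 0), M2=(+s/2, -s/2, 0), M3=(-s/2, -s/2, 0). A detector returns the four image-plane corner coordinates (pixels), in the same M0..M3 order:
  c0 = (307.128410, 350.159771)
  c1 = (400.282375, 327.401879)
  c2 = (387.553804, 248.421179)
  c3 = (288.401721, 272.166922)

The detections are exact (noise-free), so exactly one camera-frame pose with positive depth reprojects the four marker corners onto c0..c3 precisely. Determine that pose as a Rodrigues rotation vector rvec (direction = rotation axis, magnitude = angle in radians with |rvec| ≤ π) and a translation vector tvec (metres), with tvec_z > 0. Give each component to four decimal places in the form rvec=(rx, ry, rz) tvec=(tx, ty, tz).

Intrinsics K: fx=877.9, fy=885.9, cx=334.4, cy=242.8
Marker side s = 0.125 m; corners in marker frame (Z=0):
  M0 = (-0.0625, +0.0625, 0)
  M1 = (+0.0625, +0.0625, 0)
  M2 = (+0.0625, -0.0625, 0)
  M3 = (-0.0625, -0.0625, 0)
Detected image corners:
  c0 = (307.128410, 350.159771) px
  c1 = (400.282375, 327.401879) px
  c2 = (387.553804, 248.421179) px
  c3 = (288.401721, 272.166922) px
Planar DLT: solve 8×8 A·h = b for H (H[2,2]=1):
  H  [+784.04096 +295.80088 +346.21838]
  H  [-172.42155 +775.18524 +300.71074]
  H  [+0.04497 +0.49169 +1.00000]
B = K⁻¹H; ‖b₁‖=0.901194, ‖b₂‖=0.901194; λ = 2/(‖b₁‖+‖b₂‖) = 1.109639, sign → tz>0 ⇒ λ=+1.109639
r₁ = λ·B[:,0] = (+0.97199,-0.22965,+0.04991); r₂ = λ·B[:,1] = (+0.16606,+0.82143,+0.54560)
r₃ = r₁×r₂ = (-0.16629,-0.52203,+0.83656); SVD([r₁ r₂ r₃]) → R = UVᵀ:
  R  [+0.97199 +0.16606 -0.16629]
  R  [-0.22965 +0.82143 -0.52203]
  R  [+0.04991 +0.54560 +0.83656]
t = (+0.01494, +0.07254, +1.10964) m
tr R = 2.629982; θ = arccos((tr R − 1)/2) = 0.618083 rad = 35.414°
axis k = ((R−Rᵀ)₃₂, (R−Rᵀ)₁₃, (R−Rᵀ)₂₁) / (2 sinθ) = (+0.921208, -0.186543, -0.341434)
rvec = θ·k = (+0.569383, -0.115299, -0.211035)

rvec=(0.5694, -0.1153, -0.2110) tvec=(0.0149, 0.0725, 1.1096)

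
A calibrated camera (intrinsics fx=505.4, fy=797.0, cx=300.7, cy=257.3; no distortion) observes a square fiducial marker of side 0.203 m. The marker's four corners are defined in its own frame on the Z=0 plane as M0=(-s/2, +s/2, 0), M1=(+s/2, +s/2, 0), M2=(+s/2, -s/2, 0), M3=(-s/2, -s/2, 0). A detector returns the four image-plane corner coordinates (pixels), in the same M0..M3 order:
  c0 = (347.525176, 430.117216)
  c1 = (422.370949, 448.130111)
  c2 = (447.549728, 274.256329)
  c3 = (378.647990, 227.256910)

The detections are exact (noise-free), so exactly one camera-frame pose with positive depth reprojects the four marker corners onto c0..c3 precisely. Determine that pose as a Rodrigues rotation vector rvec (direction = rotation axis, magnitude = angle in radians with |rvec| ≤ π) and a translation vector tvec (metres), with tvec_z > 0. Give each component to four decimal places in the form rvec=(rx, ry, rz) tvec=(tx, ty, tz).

Intrinsics K: fx=505.4, fy=797.0, cx=300.7, cy=257.3
Marker side s = 0.203 m; corners in marker frame (Z=0):
  M0 = (-0.1015, +0.1015, 0)
  M1 = (+0.1015, +0.1015, 0)
  M2 = (+0.1015, -0.1015, 0)
  M3 = (-0.1015, -0.1015, 0)
Detected image corners:
  c0 = (347.525176, 430.117216) px
  c1 = (422.370949, 448.130111) px
  c2 = (447.549728, 274.256329) px
  c3 = (378.647990, 227.256910) px
Planar DLT: solve 8×8 A·h = b for H (H[2,2]=1):
  H  [+663.50855 -178.81799 +402.00151]
  H  [+428.51975 +886.59404 +345.23076]
  H  [+0.77591 -0.10350 +1.00000]
B = K⁻¹H; ‖b₁‖=1.187026, ‖b₂‖=1.187026; λ = 2/(‖b₁‖+‖b₂‖) = 0.842441, sign → tz>0 ⇒ λ=+0.842441
r₁ = λ·B[:,0] = (+0.71708,+0.24193,+0.65365); r₂ = λ·B[:,1] = (-0.24619,+0.96529,-0.08719)
r₃ = r₁×r₂ = (-0.65206,-0.09840,+0.75175); SVD([r₁ r₂ r₃]) → R = UVᵀ:
  R  [+0.71708 -0.24619 -0.65206]
  R  [+0.24193 +0.96529 -0.09840]
  R  [+0.65365 -0.08719 +0.75175]
t = (+0.16886, +0.09294, +0.84244) m
tr R = 2.434126; θ = arccos((tr R − 1)/2) = 0.771217 rad = 44.187°
axis k = ((R−Rᵀ)₃₂, (R−Rᵀ)₁₃, (R−Rᵀ)₂₁) / (2 sinθ) = (+0.008045, -0.936657, +0.350155)
rvec = θ·k = (+0.006204, -0.722366, +0.270045)

rvec=(0.0062, -0.7224, 0.2700) tvec=(0.1689, 0.0929, 0.8424)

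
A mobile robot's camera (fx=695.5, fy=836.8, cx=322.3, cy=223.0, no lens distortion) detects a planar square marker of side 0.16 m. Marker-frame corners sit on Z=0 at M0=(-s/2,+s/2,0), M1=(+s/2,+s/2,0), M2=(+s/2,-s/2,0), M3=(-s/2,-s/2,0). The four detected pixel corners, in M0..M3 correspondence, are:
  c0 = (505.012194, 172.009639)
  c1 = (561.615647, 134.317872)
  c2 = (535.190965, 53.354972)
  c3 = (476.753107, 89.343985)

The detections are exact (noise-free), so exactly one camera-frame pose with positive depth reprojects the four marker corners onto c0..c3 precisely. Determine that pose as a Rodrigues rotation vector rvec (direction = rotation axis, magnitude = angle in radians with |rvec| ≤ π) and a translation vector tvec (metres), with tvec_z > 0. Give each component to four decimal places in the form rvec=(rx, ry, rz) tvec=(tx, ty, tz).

rvec=(0.1062, -0.3111, -0.4560) tvec=(0.4264, -0.1982, 1.4988)

Intrinsics K: fx=695.5, fy=836.8, cx=322.3, cy=223.0
Marker side s = 0.16 m; corners in marker frame (Z=0):
  M0 = (-0.0800, +0.0800, 0)
  M1 = (+0.0800, +0.0800, 0)
  M2 = (+0.0800, -0.0800, 0)
  M3 = (-0.0800, -0.0800, 0)
Detected image corners:
  c0 = (505.012194, 172.009639) px
  c1 = (561.615647, 134.317872) px
  c2 = (535.190965, 53.354972) px
  c3 = (476.753107, 89.343985) px
Planar DLT: solve 8×8 A·h = b for H (H[2,2]=1):
  H  [+453.54543 +229.65278 +520.18345]
  H  [-209.97401 +523.97510 +112.36040]
  H  [+0.18107 +0.11325 +1.00000]
B = K⁻¹H; ‖b₁‖=0.667196, ‖b₂‖=0.667196; λ = 2/(‖b₁‖+‖b₂‖) = 1.498809, sign → tz>0 ⇒ λ=+1.498809
r₁ = λ·B[:,0] = (+0.85163,-0.44841,+0.27139); r₂ = λ·B[:,1] = (+0.41625,+0.89327,+0.16974)
r₃ = r₁×r₂ = (-0.31854,-0.03159,+0.94738); SVD([r₁ r₂ r₃]) → R = UVᵀ:
  R  [+0.85163 +0.41625 -0.31854]
  R  [-0.44841 +0.89327 -0.03159]
  R  [+0.27139 +0.16974 +0.94738]
t = (+0.42644, -0.19817, +1.49881) m
tr R = 2.692280; θ = arccos((tr R − 1)/2) = 0.562096 rad = 32.206°
axis k = ((R−Rᵀ)₃₂, (R−Rᵀ)₁₃, (R−Rᵀ)₂₁) / (2 sinθ) = (+0.188875, -0.553450, -0.811184)
rvec = θ·k = (+0.106166, -0.311092, -0.455963)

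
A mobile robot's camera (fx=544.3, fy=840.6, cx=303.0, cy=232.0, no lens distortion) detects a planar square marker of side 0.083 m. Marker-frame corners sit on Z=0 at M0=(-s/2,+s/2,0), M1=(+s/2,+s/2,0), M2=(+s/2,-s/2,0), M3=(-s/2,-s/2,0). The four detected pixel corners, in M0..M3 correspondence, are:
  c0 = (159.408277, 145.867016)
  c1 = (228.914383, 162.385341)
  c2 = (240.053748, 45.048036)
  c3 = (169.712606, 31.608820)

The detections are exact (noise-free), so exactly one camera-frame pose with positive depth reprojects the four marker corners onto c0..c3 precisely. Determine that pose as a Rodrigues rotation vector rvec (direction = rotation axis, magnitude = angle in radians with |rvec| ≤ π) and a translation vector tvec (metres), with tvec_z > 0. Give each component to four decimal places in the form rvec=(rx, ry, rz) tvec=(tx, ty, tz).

rvec=(0.0400, 0.2049, 0.1588) tvec=(-0.1146, -0.0968, 0.6000)

Intrinsics K: fx=544.3, fy=840.6, cx=303.0, cy=232.0
Marker side s = 0.083 m; corners in marker frame (Z=0):
  M0 = (-0.0415, +0.0415, 0)
  M1 = (+0.0415, +0.0415, 0)
  M2 = (+0.0415, -0.0415, 0)
  M3 = (-0.0415, -0.0415, 0)
Detected image corners:
  c0 = (159.408277, 145.867016) px
  c1 = (228.914383, 162.385341) px
  c2 = (240.053748, 45.048036) px
  c3 = (169.712606, 31.608820) px
Planar DLT: solve 8×8 A·h = b for H (H[2,2]=1):
  H  [+776.11570 -110.57105 +199.01932]
  H  [+148.55412 +1403.83864 +96.34725]
  H  [-0.33239 +0.09291 +1.00000]
B = K⁻¹H; ‖b₁‖=1.666626, ‖b₂‖=1.666626; λ = 2/(‖b₁‖+‖b₂‖) = 0.600015, sign → tz>0 ⇒ λ=+0.600015
r₁ = λ·B[:,0] = (+0.96658,+0.16108,-0.19944); r₂ = λ·B[:,1] = (-0.15292,+0.98666,+0.05575)
r₃ = r₁×r₂ = (+0.20576,-0.02339,+0.97832); SVD([r₁ r₂ r₃]) → R = UVᵀ:
  R  [+0.96658 -0.15292 +0.20576]
  R  [+0.16108 +0.98666 -0.02339]
  R  [-0.19944 +0.05575 +0.97832]
t = (-0.11462, -0.09683, +0.60001) m
tr R = 2.931569; θ = arccos((tr R − 1)/2) = 0.262345 rad = 15.031°
axis k = ((R−Rᵀ)₃₂, (R−Rᵀ)₁₃, (R−Rᵀ)₂₁) / (2 sinθ) = (+0.152572, +0.781180, +0.605375)
rvec = θ·k = (+0.040027, +0.204939, +0.158817)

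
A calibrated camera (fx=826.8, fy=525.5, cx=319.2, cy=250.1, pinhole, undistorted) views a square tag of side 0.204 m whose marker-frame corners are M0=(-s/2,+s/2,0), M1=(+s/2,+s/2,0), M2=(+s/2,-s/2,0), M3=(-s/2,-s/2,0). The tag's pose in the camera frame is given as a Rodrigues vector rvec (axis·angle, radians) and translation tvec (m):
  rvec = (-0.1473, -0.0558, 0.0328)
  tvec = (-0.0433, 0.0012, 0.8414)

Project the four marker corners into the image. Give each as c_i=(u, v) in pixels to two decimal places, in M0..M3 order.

c0=(170.14, 313.02) c1=(374.44, 316.94) c2=(378.10, 191.63) c3=(181.07, 186.26)

Intrinsics K: fx=826.8, fy=525.5, cx=319.2, cy=250.1
Marker side s = 0.204 m; corners in marker frame (Z=0):
  M0 = (-0.1020, +0.1020, 0)
  M1 = (+0.1020, +0.1020, 0)
  M2 = (+0.1020, -0.1020, 0)
  M3 = (-0.1020, -0.1020, 0)
rvec = (-0.1473, -0.0558, 0.0328), |rvec| = θ = 0.16089 rad = 9.219°
Rodrigues: sinθ=0.16020, 1−cosθ=0.01292; R = I + sinθ·[k]× + (1−cosθ)·[k]×²:
    [+0.99791 -0.02856 -0.05797]
    [+0.03676 +0.98864 +0.14575]
    [+0.05315 -0.14758 +0.98762]
t = (-0.0433, 0.0012, 0.8414) m
M0: Pc = R·M0+t = (-0.14800, +0.09829, +0.82093); u = 826.8·(-0.14800)/0.82093 + 319.2 = 170.1413, v = 525.5·(+0.09829)/0.82093 + 250.1 = 313.0195
M1: Pc = R·M1+t = (+0.05557, +0.10579, +0.83177); u = 826.8·(+0.05557)/0.83177 + 319.2 = 374.4419, v = 525.5·(+0.10579)/0.83177 + 250.1 = 316.9370
M2: Pc = R·M2+t = (+0.06140, -0.09589, +0.86187); u = 826.8·(+0.06140)/0.86187 + 319.2 = 378.1010, v = 525.5·(-0.09589)/0.86187 + 250.1 = 191.6332
M3: Pc = R·M3+t = (-0.14217, -0.10339, +0.85103); u = 826.8·(-0.14217)/0.85103 + 319.2 = 181.0743, v = 525.5·(-0.10339)/0.85103 + 250.1 = 186.2578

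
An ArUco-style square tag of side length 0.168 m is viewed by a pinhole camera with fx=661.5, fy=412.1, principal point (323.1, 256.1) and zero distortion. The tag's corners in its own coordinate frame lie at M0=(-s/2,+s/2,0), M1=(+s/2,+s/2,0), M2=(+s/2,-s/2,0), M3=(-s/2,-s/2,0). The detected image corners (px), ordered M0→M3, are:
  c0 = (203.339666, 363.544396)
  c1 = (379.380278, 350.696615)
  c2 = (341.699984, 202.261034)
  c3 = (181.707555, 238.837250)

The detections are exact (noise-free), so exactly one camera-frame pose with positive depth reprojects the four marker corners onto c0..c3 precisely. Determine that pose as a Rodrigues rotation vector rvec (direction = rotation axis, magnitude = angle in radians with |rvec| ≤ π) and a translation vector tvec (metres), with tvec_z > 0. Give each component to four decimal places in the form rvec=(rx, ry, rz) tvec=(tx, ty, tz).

Intrinsics K: fx=661.5, fy=412.1, cx=323.1, cy=256.1
Marker side s = 0.168 m; corners in marker frame (Z=0):
  M0 = (-0.0840, +0.0840, 0)
  M1 = (+0.0840, +0.0840, 0)
  M2 = (+0.0840, -0.0840, 0)
  M3 = (-0.0840, -0.0840, 0)
Detected image corners:
  c0 = (203.339666, 363.544396) px
  c1 = (379.380278, 350.696615) px
  c2 = (341.699984, 202.261034) px
  c3 = (181.707555, 238.837250) px
Planar DLT: solve 8×8 A·h = b for H (H[2,2]=1):
  H  [+693.89451 +68.66596 +268.29038]
  H  [-467.57356 +698.34807 +287.83288]
  H  [-1.10187 -0.37406 +1.00000]
B = K⁻¹H; ‖b₁‖=1.983831, ‖b₂‖=1.983831; λ = 2/(‖b₁‖+‖b₂‖) = 0.504075, sign → tz>0 ⇒ λ=+0.504075
r₁ = λ·B[:,0] = (+0.80005,-0.22676,-0.55543); r₂ = λ·B[:,1] = (+0.14442,+0.97139,-0.18855)
r₃ = r₁×r₂ = (+0.58229,+0.07064,+0.80991); SVD([r₁ r₂ r₃]) → R = UVᵀ:
  R  [+0.80005 +0.14442 +0.58229]
  R  [-0.22676 +0.97139 +0.07064]
  R  [-0.55543 -0.18855 +0.80991]
t = (-0.04177, +0.03882, +0.50408) m
tr R = 2.581343; θ = arccos((tr R − 1)/2) = 0.658891 rad = 37.752°
axis k = ((R−Rᵀ)₃₂, (R−Rᵀ)₁₃, (R−Rᵀ)₂₁) / (2 sinθ) = (-0.211672, +0.929143, -0.303132)
rvec = θ·k = (-0.139469, +0.612204, -0.199731)

rvec=(-0.1395, 0.6122, -0.1997) tvec=(-0.0418, 0.0388, 0.5041)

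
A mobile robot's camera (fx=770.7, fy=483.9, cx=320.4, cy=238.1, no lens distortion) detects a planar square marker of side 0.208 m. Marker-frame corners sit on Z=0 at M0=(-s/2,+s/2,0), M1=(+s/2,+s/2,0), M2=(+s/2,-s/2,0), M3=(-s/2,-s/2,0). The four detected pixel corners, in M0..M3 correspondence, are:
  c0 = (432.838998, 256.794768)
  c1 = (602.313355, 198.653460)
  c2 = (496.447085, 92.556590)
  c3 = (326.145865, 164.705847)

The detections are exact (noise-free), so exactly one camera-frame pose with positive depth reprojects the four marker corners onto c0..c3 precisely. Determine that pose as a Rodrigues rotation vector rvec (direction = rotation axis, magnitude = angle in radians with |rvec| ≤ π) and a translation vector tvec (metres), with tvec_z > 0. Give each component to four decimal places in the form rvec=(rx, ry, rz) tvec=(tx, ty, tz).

Intrinsics K: fx=770.7, fy=483.9, cx=320.4, cy=238.1
Marker side s = 0.208 m; corners in marker frame (Z=0):
  M0 = (-0.1040, +0.1040, 0)
  M1 = (+0.1040, +0.1040, 0)
  M2 = (+0.1040, -0.1040, 0)
  M3 = (-0.1040, -0.1040, 0)
Detected image corners:
  c0 = (432.838998, 256.794768) px
  c1 = (602.313355, 198.653460) px
  c2 = (496.447085, 92.556590) px
  c3 = (326.145865, 164.705847) px
Planar DLT: solve 8×8 A·h = b for H (H[2,2]=1):
  H  [+598.10707 +658.67562 +462.03494]
  H  [-395.94796 +531.39255 +181.40988]
  H  [-0.47067 +0.31784 +1.00000]
B = K⁻¹H; ‖b₁‖=1.228797, ‖b₂‖=1.228797; λ = 2/(‖b₁‖+‖b₂‖) = 0.813804, sign → tz>0 ⇒ λ=+0.813804
r₁ = λ·B[:,0] = (+0.79079,-0.47742,-0.38303); r₂ = λ·B[:,1] = (+0.58798,+0.76640,+0.25866)
r₃ = r₁×r₂ = (+0.17007,-0.42976,+0.88678); SVD([r₁ r₂ r₃]) → R = UVᵀ:
  R  [+0.79079 +0.58798 +0.17007]
  R  [-0.47742 +0.76640 -0.42976]
  R  [-0.38303 +0.25866 +0.88678]
t = (+0.14956, -0.09534, +0.81380) m
tr R = 2.443977; θ = arccos((tr R − 1)/2) = 0.764124 rad = 43.781°
axis k = ((R−Rᵀ)₃₂, (R−Rᵀ)₁₃, (R−Rᵀ)₂₁) / (2 sinθ) = (+0.497487, +0.399691, -0.769905)
rvec = θ·k = (+0.380142, +0.305414, -0.588303)

rvec=(0.3801, 0.3054, -0.5883) tvec=(0.1496, -0.0953, 0.8138)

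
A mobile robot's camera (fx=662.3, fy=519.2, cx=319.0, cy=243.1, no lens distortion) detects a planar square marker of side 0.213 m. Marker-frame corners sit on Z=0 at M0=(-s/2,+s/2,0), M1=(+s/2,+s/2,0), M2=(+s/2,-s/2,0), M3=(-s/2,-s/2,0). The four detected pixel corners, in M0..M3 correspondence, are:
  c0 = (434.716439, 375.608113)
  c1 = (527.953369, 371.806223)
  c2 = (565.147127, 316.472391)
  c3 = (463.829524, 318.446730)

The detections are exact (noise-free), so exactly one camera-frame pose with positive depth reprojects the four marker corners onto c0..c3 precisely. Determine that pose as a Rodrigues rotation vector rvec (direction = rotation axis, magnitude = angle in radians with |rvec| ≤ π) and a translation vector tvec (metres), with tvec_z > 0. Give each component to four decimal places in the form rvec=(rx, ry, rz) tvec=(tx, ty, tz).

Intrinsics K: fx=662.3, fy=519.2, cx=319.0, cy=243.1
Marker side s = 0.213 m; corners in marker frame (Z=0):
  M0 = (-0.1065, +0.1065, 0)
  M1 = (+0.1065, +0.1065, 0)
  M2 = (+0.1065, -0.1065, 0)
  M3 = (-0.1065, -0.1065, 0)
Detected image corners:
  c0 = (434.716439, 375.608113) px
  c1 = (527.953369, 371.806223) px
  c2 = (565.147127, 316.472391) px
  c3 = (463.829524, 318.446730) px
Planar DLT: solve 8×8 A·h = b for H (H[2,2]=1):
  H  [+543.24475 +67.98234 +498.02725]
  H  [+46.93319 +419.45474 +346.90375]
  H  [+0.17564 +0.44985 +1.00000]
B = K⁻¹H; ‖b₁‖=0.756363, ‖b₂‖=0.756363; λ = 2/(‖b₁‖+‖b₂‖) = 1.322116, sign → tz>0 ⇒ λ=+1.322116
r₁ = λ·B[:,0] = (+0.97260,+0.01079,+0.23222); r₂ = λ·B[:,1] = (-0.15076,+0.78964,+0.59476)
r₃ = r₁×r₂ = (-0.17695,-0.61347,+0.76964); SVD([r₁ r₂ r₃]) → R = UVᵀ:
  R  [+0.97260 -0.15076 -0.17695]
  R  [+0.01079 +0.78964 -0.61347]
  R  [+0.23222 +0.59476 +0.76964]
t = (+0.35738, +0.26433, +1.32212) m
tr R = 2.531883; θ = arccos((tr R − 1)/2) = 0.698292 rad = 40.009°
axis k = ((R−Rᵀ)₃₂, (R−Rᵀ)₁₃, (R−Rᵀ)₂₁) / (2 sinθ) = (+0.939657, -0.318215, +0.125634)
rvec = θ·k = (+0.656155, -0.222207, +0.087730)

rvec=(0.6562, -0.2222, 0.0877) tvec=(0.3574, 0.2643, 1.3221)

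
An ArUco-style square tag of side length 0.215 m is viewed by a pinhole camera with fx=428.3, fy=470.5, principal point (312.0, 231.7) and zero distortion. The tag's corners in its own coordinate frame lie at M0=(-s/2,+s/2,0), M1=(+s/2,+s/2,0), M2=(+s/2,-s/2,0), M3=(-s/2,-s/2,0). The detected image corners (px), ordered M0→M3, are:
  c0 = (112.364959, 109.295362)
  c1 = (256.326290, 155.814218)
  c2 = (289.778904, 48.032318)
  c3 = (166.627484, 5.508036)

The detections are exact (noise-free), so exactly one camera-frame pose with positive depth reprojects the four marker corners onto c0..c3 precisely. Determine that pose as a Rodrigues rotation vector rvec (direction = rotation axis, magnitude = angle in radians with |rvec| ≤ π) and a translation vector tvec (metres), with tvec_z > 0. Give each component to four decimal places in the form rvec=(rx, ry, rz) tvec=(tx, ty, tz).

Intrinsics K: fx=428.3, fy=470.5, cx=312.0, cy=231.7
Marker side s = 0.215 m; corners in marker frame (Z=0):
  M0 = (-0.1075, +0.1075, 0)
  M1 = (+0.1075, +0.1075, 0)
  M2 = (+0.1075, -0.1075, 0)
  M3 = (-0.1075, -0.1075, 0)
Detected image corners:
  c0 = (112.364959, 109.295362) px
  c1 = (256.326290, 155.814218) px
  c2 = (289.778904, 48.032318) px
  c3 = (166.627484, 5.508036) px
Planar DLT: solve 8×8 A·h = b for H (H[2,2]=1):
  H  [+641.06289 -345.18803 +208.71080]
  H  [+215.44559 +437.37588 +76.02605]
  H  [+0.11367 -0.68739 +1.00000]
B = K⁻¹H; ‖b₁‖=1.474365, ‖b₂‖=1.474365; λ = 2/(‖b₁‖+‖b₂‖) = 0.678258, sign → tz>0 ⇒ λ=+0.678258
r₁ = λ·B[:,0] = (+0.95903,+0.27261,+0.07710); r₂ = λ·B[:,1] = (-0.20701,+0.86010,-0.46623)
r₃ = r₁×r₂ = (-0.19341,+0.43117,+0.88130); SVD([r₁ r₂ r₃]) → R = UVᵀ:
  R  [+0.95903 -0.20701 -0.19341]
  R  [+0.27261 +0.86010 +0.43117]
  R  [+0.07710 -0.46623 +0.88130]
t = (-0.16357, -0.22441, +0.67826) m
tr R = 2.700433; θ = arccos((tr R − 1)/2) = 0.554400 rad = 31.765°
axis k = ((R−Rᵀ)₃₂, (R−Rᵀ)₁₃, (R−Rᵀ)₂₁) / (2 sinθ) = (-0.852332, -0.256923, +0.455544)
rvec = θ·k = (-0.472533, -0.142438, +0.252554)

rvec=(-0.4725, -0.1424, 0.2526) tvec=(-0.1636, -0.2244, 0.6783)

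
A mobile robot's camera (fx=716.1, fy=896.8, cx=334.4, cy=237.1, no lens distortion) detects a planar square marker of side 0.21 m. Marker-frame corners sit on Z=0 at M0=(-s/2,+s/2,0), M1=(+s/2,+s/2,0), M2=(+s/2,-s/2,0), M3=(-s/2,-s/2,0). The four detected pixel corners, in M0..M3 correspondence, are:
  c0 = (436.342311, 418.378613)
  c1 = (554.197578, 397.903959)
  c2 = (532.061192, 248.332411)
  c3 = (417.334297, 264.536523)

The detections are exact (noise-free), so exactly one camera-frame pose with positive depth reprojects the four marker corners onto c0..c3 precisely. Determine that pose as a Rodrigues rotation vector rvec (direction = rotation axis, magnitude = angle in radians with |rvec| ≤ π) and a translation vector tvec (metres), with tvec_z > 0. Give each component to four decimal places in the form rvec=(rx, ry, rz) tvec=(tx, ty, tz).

Intrinsics K: fx=716.1, fy=896.8, cx=334.4, cy=237.1
Marker side s = 0.21 m; corners in marker frame (Z=0):
  M0 = (-0.1050, +0.1050, 0)
  M1 = (+0.1050, +0.1050, 0)
  M2 = (+0.1050, -0.1050, 0)
  M3 = (-0.1050, -0.1050, 0)
Detected image corners:
  c0 = (436.342311, 418.378613) px
  c1 = (554.197578, 397.903959) px
  c2 = (532.061192, 248.332411) px
  c3 = (417.334297, 264.536523) px
Planar DLT: solve 8×8 A·h = b for H (H[2,2]=1):
  H  [+609.94740 +25.96769 +485.53201]
  H  [-48.59995 +672.89962 +330.99229]
  H  [+0.11608 -0.14864 +1.00000]
B = K⁻¹H; ‖b₁‖=0.810417, ‖b₂‖=0.810417; λ = 2/(‖b₁‖+‖b₂‖) = 1.233932, sign → tz>0 ⇒ λ=+1.233932
r₁ = λ·B[:,0] = (+0.98413,-0.10474,+0.14323); r₂ = λ·B[:,1] = (+0.13039,+0.97435,-0.18341)
r₃ = r₁×r₂ = (-0.12035,+0.19917,+0.97255); SVD([r₁ r₂ r₃]) → R = UVᵀ:
  R  [+0.98413 +0.13039 -0.12035]
  R  [-0.10474 +0.97435 +0.19917]
  R  [+0.14323 -0.18341 +0.97255]
t = (+0.26042, +0.12919, +1.23393) m
tr R = 2.931028; θ = arccos((tr R − 1)/2) = 0.263385 rad = 15.091°
axis k = ((R−Rᵀ)₃₂, (R−Rᵀ)₁₃, (R−Rᵀ)₂₁) / (2 sinθ) = (-0.734738, -0.506210, -0.451565)
rvec = θ·k = (-0.193519, -0.133328, -0.118936)

rvec=(-0.1935, -0.1333, -0.1189) tvec=(0.2604, 0.1292, 1.2339)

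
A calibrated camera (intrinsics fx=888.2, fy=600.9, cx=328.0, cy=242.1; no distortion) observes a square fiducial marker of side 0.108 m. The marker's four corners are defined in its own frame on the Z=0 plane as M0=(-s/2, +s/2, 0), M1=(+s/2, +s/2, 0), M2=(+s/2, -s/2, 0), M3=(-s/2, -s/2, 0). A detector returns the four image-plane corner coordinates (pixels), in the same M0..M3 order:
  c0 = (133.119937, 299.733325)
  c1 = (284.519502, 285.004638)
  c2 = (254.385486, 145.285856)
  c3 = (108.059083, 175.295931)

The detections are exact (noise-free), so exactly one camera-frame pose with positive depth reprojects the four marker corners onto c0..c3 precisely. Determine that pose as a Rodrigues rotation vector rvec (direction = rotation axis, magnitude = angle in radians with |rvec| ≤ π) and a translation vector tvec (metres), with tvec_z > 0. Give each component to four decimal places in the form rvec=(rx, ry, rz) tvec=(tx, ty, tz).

Intrinsics K: fx=888.2, fy=600.9, cx=328.0, cy=242.1
Marker side s = 0.108 m; corners in marker frame (Z=0):
  M0 = (-0.0540, +0.0540, 0)
  M1 = (+0.0540, +0.0540, 0)
  M2 = (+0.0540, -0.0540, 0)
  M3 = (-0.0540, -0.0540, 0)
Detected image corners:
  c0 = (133.119937, 299.733325) px
  c1 = (284.519502, 285.004638) px
  c2 = (254.385486, 145.285856) px
  c3 = (108.059083, 175.295931) px
Planar DLT: solve 8×8 A·h = b for H (H[2,2]=1):
  H  [+1165.54745 +232.03630 +190.55348]
  H  [-454.36906 +1193.11678 +226.58423]
  H  [-1.09050 -0.11338 +1.00000]
B = K⁻¹H; ‖b₁‖=2.056851, ‖b₂‖=2.056851; λ = 2/(‖b₁‖+‖b₂‖) = 0.486180, sign → tz>0 ⇒ λ=+0.486180
r₁ = λ·B[:,0] = (+0.83378,-0.15402,-0.53018); r₂ = λ·B[:,1] = (+0.14737,+0.98754,-0.05513)
r₃ = r₁×r₂ = (+0.53206,-0.03217,+0.84609); SVD([r₁ r₂ r₃]) → R = UVᵀ:
  R  [+0.83378 +0.14737 +0.53206]
  R  [-0.15402 +0.98754 -0.03217]
  R  [-0.53018 -0.05513 +0.84609]
t = (-0.07524, -0.01255, +0.48618) m
tr R = 2.667418; θ = arccos((tr R − 1)/2) = 0.585006 rad = 33.518°
axis k = ((R−Rᵀ)₃₂, (R−Rᵀ)₁₃, (R−Rᵀ)₂₁) / (2 sinθ) = (-0.020786, +0.961820, -0.272894)
rvec = θ·k = (-0.012160, +0.562670, -0.159644)

rvec=(-0.0122, 0.5627, -0.1596) tvec=(-0.0752, -0.0126, 0.4862)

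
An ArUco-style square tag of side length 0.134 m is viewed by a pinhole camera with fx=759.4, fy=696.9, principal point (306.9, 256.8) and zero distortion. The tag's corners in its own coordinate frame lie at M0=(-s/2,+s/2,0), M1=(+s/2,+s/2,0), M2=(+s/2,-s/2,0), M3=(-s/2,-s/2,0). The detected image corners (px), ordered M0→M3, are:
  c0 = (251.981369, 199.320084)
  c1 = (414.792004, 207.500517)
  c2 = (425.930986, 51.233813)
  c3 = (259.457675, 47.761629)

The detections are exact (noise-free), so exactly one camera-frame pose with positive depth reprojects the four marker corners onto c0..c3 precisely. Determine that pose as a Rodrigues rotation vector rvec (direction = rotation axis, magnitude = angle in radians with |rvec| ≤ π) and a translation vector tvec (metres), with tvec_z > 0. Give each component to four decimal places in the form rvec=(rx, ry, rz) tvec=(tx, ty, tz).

rvec=(0.0900, 0.1472, 0.0591) tvec=(0.0241, -0.1142, 0.6140)

Intrinsics K: fx=759.4, fy=696.9, cx=306.9, cy=256.8
Marker side s = 0.134 m; corners in marker frame (Z=0):
  M0 = (-0.0670, +0.0670, 0)
  M1 = (+0.0670, +0.0670, 0)
  M2 = (+0.0670, -0.0670, 0)
  M3 = (-0.0670, -0.0670, 0)
Detected image corners:
  c0 = (251.981369, 199.320084) px
  c1 = (414.792004, 207.500517) px
  c2 = (425.930986, 51.233813) px
  c3 = (259.457675, 47.761629) px
Planar DLT: solve 8×8 A·h = b for H (H[2,2]=1):
  H  [+1149.40631 -17.59831 +336.70185]
  H  [+14.06063 +1167.64605 +127.19609]
  H  [-0.23407 +0.15278 +1.00000]
B = K⁻¹H; ‖b₁‖=1.628594, ‖b₂‖=1.628594; λ = 2/(‖b₁‖+‖b₂‖) = 0.614027, sign → tz>0 ⇒ λ=+0.614027
r₁ = λ·B[:,0] = (+0.98746,+0.06535,-0.14373); r₂ = λ·B[:,1] = (-0.05214,+0.99422,+0.09381)
r₃ = r₁×r₂ = (+0.14903,-0.08514,+0.98516); SVD([r₁ r₂ r₃]) → R = UVᵀ:
  R  [+0.98746 -0.05214 +0.14903]
  R  [+0.06535 +0.99422 -0.08514]
  R  [-0.14373 +0.09381 +0.98516]
t = (+0.02410, -0.11419, +0.61403) m
tr R = 2.966842; θ = arccos((tr R − 1)/2) = 0.182346 rad = 10.448°
axis k = ((R−Rᵀ)₃₂, (R−Rᵀ)₁₃, (R−Rᵀ)₂₁) / (2 sinθ) = (+0.493435, +0.807199, +0.323961)
rvec = θ·k = (+0.089976, +0.147190, +0.059073)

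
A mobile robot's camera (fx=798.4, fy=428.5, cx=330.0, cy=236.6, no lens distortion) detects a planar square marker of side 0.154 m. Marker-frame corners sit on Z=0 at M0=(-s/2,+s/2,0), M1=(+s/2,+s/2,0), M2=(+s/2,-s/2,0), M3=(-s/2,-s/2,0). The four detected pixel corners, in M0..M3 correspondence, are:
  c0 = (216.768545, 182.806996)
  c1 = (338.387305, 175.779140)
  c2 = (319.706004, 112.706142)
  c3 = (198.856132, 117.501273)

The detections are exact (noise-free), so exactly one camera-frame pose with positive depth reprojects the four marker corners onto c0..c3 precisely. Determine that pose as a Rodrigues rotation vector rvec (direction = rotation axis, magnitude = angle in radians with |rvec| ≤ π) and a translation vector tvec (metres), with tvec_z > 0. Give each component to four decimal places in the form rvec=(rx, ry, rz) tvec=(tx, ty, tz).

rvec=(-0.0908, -0.2145, -0.1463) tvec=(-0.0757, -0.2086, 0.9973)

Intrinsics K: fx=798.4, fy=428.5, cx=330.0, cy=236.6
Marker side s = 0.154 m; corners in marker frame (Z=0):
  M0 = (-0.0770, +0.0770, 0)
  M1 = (+0.0770, +0.0770, 0)
  M2 = (+0.0770, -0.0770, 0)
  M3 = (-0.0770, -0.0770, 0)
Detected image corners:
  c0 = (216.768545, 182.806996) px
  c1 = (338.387305, 175.779140) px
  c2 = (319.706004, 112.706142) px
  c3 = (198.856132, 117.501273) px
Planar DLT: solve 8×8 A·h = b for H (H[2,2]=1):
  H  [+846.01547 +98.92490 +269.39952]
  H  [-6.10412 +405.76389 +146.96507]
  H  [+0.21903 -0.07424 +1.00000]
B = K⁻¹H; ‖b₁‖=1.002706, ‖b₂‖=1.002706; λ = 2/(‖b₁‖+‖b₂‖) = 0.997302, sign → tz>0 ⇒ λ=+0.997302
r₁ = λ·B[:,0] = (+0.96649,-0.13482,+0.21844); r₂ = λ·B[:,1] = (+0.15417,+0.98527,-0.07404)
r₃ = r₁×r₂ = (-0.20524,+0.10523,+0.97304); SVD([r₁ r₂ r₃]) → R = UVᵀ:
  R  [+0.96649 +0.15417 -0.20524]
  R  [-0.13482 +0.98527 +0.10523]
  R  [+0.21844 -0.07404 +0.97304]
t = (-0.07570, -0.20862, +0.99730) m
tr R = 2.924797; θ = arccos((tr R − 1)/2) = 0.275098 rad = 15.762°
axis k = ((R−Rᵀ)₃₂, (R−Rᵀ)₁₃, (R−Rᵀ)₂₁) / (2 sinθ) = (-0.329982, -0.779844, -0.531935)
rvec = θ·k = (-0.090778, -0.214534, -0.146334)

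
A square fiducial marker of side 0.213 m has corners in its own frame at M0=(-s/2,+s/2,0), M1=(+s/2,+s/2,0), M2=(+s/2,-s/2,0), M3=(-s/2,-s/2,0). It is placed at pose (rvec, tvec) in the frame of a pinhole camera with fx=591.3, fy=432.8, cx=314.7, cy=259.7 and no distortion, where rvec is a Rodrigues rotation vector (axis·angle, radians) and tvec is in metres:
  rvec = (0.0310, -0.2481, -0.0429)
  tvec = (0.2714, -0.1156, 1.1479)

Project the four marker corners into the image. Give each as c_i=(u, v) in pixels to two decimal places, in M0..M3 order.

c0=(405.24, 258.04) c1=(504.80, 254.49) c2=(501.89, 175.78) c3=(401.51, 175.69)

Intrinsics K: fx=591.3, fy=432.8, cx=314.7, cy=259.7
Marker side s = 0.213 m; corners in marker frame (Z=0):
  M0 = (-0.1065, +0.1065, 0)
  M1 = (+0.1065, +0.1065, 0)
  M2 = (+0.1065, -0.1065, 0)
  M3 = (-0.1065, -0.1065, 0)
rvec = (0.0310, -0.2481, -0.0429), |rvec| = θ = 0.25368 rad = 14.535°
Rodrigues: sinθ=0.25097, 1−cosθ=0.03201; R = I + sinθ·[k]× + (1−cosθ)·[k]×²:
    [+0.96847 +0.03862 -0.24611]
    [-0.04627 +0.99861 -0.02538]
    [+0.24479 +0.03596 +0.96891]
t = (0.2714, -0.1156, 1.1479) m
M0: Pc = R·M0+t = (+0.17237, -0.00432, +1.12566); u = 591.3·(+0.17237)/1.12566 + 314.7 = 405.2447, v = 432.8·(-0.00432)/1.12566 + 259.7 = 258.0386
M1: Pc = R·M1+t = (+0.37865, -0.01418, +1.17780); u = 591.3·(+0.37865)/1.17780 + 314.7 = 504.7991, v = 432.8·(-0.01418)/1.17780 + 259.7 = 254.4909
M2: Pc = R·M2+t = (+0.37043, -0.22688, +1.17014); u = 591.3·(+0.37043)/1.17014 + 314.7 = 501.8871, v = 432.8·(-0.22688)/1.17014 + 259.7 = 175.7842
M3: Pc = R·M3+t = (+0.16415, -0.21702, +1.11800); u = 591.3·(+0.16415)/1.11800 + 314.7 = 401.5148, v = 432.8·(-0.21702)/1.11800 + 259.7 = 175.6856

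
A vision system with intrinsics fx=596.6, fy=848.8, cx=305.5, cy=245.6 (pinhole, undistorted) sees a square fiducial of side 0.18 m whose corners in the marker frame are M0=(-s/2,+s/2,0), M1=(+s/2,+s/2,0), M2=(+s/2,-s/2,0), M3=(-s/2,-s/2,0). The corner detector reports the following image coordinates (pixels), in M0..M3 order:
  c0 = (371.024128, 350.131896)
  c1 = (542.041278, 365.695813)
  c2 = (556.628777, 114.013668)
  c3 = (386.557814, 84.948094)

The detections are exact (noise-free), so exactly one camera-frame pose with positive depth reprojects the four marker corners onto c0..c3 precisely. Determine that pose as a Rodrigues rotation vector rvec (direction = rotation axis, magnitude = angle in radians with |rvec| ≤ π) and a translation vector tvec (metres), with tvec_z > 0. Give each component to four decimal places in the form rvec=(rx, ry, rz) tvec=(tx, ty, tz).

rvec=(0.0042, -0.1722, 0.0836) tvec=(0.1589, -0.0116, 0.5895)

Intrinsics K: fx=596.6, fy=848.8, cx=305.5, cy=245.6
Marker side s = 0.18 m; corners in marker frame (Z=0):
  M0 = (-0.0900, +0.0900, 0)
  M1 = (+0.0900, +0.0900, 0)
  M2 = (+0.0900, -0.0900, 0)
  M3 = (-0.0900, -0.0900, 0)
Detected image corners:
  c0 = (371.024128, 350.131896) px
  c1 = (542.041278, 365.695813) px
  c2 = (556.628777, 114.013668) px
  c3 = (386.557814, 84.948094) px
Planar DLT: solve 8×8 A·h = b for H (H[2,2]=1):
  H  [+1082.36475 -85.99197 +466.29739]
  H  [+190.46849 +1433.57933 +228.92936]
  H  [+0.29069 -0.00515 +1.00000]
B = K⁻¹H; ‖b₁‖=1.696359, ‖b₂‖=1.696359; λ = 2/(‖b₁‖+‖b₂‖) = 0.589498, sign → tz>0 ⇒ λ=+0.589498
r₁ = λ·B[:,0] = (+0.98173,+0.08270,+0.17136); r₂ = λ·B[:,1] = (-0.08341,+0.99651,-0.00304)
r₃ = r₁×r₂ = (-0.17102,-0.01131,+0.98520); SVD([r₁ r₂ r₃]) → R = UVᵀ:
  R  [+0.98173 -0.08341 -0.17102]
  R  [+0.08270 +0.99651 -0.01131]
  R  [+0.17136 -0.00304 +0.98520]
t = (+0.15888, -0.01158, +0.58950) m
tr R = 2.963445; θ = arccos((tr R − 1)/2) = 0.191486 rad = 10.971°
axis k = ((R−Rᵀ)₃₂, (R−Rᵀ)₁₃, (R−Rᵀ)₂₁) / (2 sinθ) = (+0.021741, -0.899487, +0.436406)
rvec = θ·k = (+0.004163, -0.172239, +0.083565)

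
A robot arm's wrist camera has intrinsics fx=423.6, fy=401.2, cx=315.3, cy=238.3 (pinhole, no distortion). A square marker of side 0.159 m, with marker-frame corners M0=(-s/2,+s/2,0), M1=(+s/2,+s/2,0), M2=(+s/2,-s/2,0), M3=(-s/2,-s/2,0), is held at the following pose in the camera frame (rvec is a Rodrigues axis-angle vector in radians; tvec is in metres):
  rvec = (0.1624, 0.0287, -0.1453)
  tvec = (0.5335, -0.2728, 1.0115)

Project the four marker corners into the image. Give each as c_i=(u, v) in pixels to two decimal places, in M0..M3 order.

Intrinsics K: fx=423.6, fy=401.2, cx=315.3, cy=238.3
Marker side s = 0.159 m; corners in marker frame (Z=0):
  M0 = (-0.0795, +0.0795, 0)
  M1 = (+0.0795, +0.0795, 0)
  M2 = (+0.0795, -0.0795, 0)
  M3 = (-0.0795, -0.0795, 0)
rvec = (0.1624, 0.0287, -0.1453), |rvec| = θ = 0.21979 rad = 12.593°
Rodrigues: sinθ=0.21803, 1−cosθ=0.02406; R = I + sinθ·[k]× + (1−cosθ)·[k]×²:
    [+0.98908 +0.14645 +0.01672]
    [-0.14181 +0.97635 -0.16317]
    [-0.04022 +0.15902 +0.98646]
t = (0.5335, -0.2728, 1.0115) m
M0: Pc = R·M0+t = (+0.46651, -0.18391, +1.02734); u = 423.6·(+0.46651)/1.02734 + 315.3 = 507.6554, v = 401.2·(-0.18391)/1.02734 + 238.3 = 166.4805
M1: Pc = R·M1+t = (+0.62377, -0.20645, +1.02094); u = 423.6·(+0.62377)/1.02094 + 315.3 = 574.1103, v = 401.2·(-0.20645)/1.02094 + 238.3 = 157.1699
M2: Pc = R·M2+t = (+0.60049, -0.36169, +0.99566); u = 423.6·(+0.60049)/0.99566 + 315.3 = 570.7756, v = 401.2·(-0.36169)/0.99566 + 238.3 = 92.5559
M3: Pc = R·M3+t = (+0.44323, -0.33915, +1.00206); u = 423.6·(+0.44323)/1.00206 + 315.3 = 502.6651, v = 401.2·(-0.33915)/1.00206 + 238.3 = 102.5137

c0=(507.66, 166.48) c1=(574.11, 157.17) c2=(570.78, 92.56) c3=(502.67, 102.51)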